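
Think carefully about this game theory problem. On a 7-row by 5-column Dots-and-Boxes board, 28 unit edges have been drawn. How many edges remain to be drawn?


Grid: 7 x 5 boxes, i.e. 8 rows and 6 columns of dots.
Horizontal edges: (rows + 1) * cols = 8 * 5 = 40
Vertical edges: rows * (cols + 1) = 7 * 6 = 42
Total edges: 40 + 42 = 82
Edges drawn: 28
Remaining: 82 - 28 = 54

54


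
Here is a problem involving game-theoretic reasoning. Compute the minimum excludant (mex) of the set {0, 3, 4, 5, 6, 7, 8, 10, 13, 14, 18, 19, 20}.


Set = {0, 3, 4, 5, 6, 7, 8, 10, 13, 14, 18, 19, 20}
0 is in the set.
1 is NOT in the set. This is the mex.
mex = 1

1


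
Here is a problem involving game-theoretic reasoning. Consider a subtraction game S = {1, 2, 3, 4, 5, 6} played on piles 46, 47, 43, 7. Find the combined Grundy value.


Subtraction set: {1, 2, 3, 4, 5, 6}
For this subtraction set, G(n) = n mod 7 (period = max + 1 = 7).
Pile 1 (size 46): G(46) = 46 mod 7 = 4
Pile 2 (size 47): G(47) = 47 mod 7 = 5
Pile 3 (size 43): G(43) = 43 mod 7 = 1
Pile 4 (size 7): G(7) = 7 mod 7 = 0
Total Grundy value = XOR of all: 4 XOR 5 XOR 1 XOR 0 = 0

0


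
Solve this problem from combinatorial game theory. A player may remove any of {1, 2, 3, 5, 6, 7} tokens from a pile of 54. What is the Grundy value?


The subtraction set is S = {1, 2, 3, 5, 6, 7}.
G(k) = mex{ G(k - s) : s in S, s <= k }. We compute iteratively: G(0) = 0.
G(1) = mex({0}) = 1
G(2) = mex({0, 1}) = 2
G(3) = mex({0, 1, 2}) = 3
G(4) = mex({1, 2, 3}) = 0
G(5) = mex({0, 2, 3}) = 1
G(6) = mex({0, 1, 3}) = 2
G(7) = mex({0, 1, 2}) = 3
G(8) = mex({1, 2, 3}) = 0
G(9) = mex({0, 2, 3}) = 1
G(10) = mex({0, 1, 3}) = 2
Observe that G(4)..G(10) = 0, 1, 2, 3, 0, 1, 2 repeats G(0)..G(6) = 0, 1, 2, 3, 0, 1, 2.
For k >= max(S) = 7, G(k) is determined by the previous 7 values G(k-7)..G(k-1); a window of 7 consecutive values has recurred shifted by 4, so by induction G(k + 4) = G(k) for all k >= 0: the sequence is periodic from the start with period 4.
One period: G(0..3) = 0, 1, 2, 3.
54 mod 4 = 2, so G(54) = G(2) = 2.

2


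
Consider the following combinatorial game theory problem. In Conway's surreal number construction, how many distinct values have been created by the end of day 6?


Day 0: {|} = 0 is born. Count = 1.
Day n: the number of surreal numbers born by day n is 2^(n+1) - 1.
By day 0: 2^1 - 1 = 1
By day 1: 2^2 - 1 = 3
By day 2: 2^3 - 1 = 7
By day 3: 2^4 - 1 = 15
By day 4: 2^5 - 1 = 31
By day 5: 2^6 - 1 = 63
By day 6: 2^7 - 1 = 127
By day 6: 127 surreal numbers.

127


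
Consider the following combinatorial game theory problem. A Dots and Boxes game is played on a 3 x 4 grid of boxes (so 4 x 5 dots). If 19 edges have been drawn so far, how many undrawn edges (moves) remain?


Grid: 3 x 4 boxes, i.e. 4 rows and 5 columns of dots.
Horizontal edges: (rows + 1) * cols = 4 * 4 = 16
Vertical edges: rows * (cols + 1) = 3 * 5 = 15
Total edges: 16 + 15 = 31
Edges drawn: 19
Remaining: 31 - 19 = 12

12


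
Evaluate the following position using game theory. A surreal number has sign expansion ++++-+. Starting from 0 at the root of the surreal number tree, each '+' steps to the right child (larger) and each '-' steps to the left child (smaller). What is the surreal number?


Sign expansion: ++++-+
Rule: track bounds (lo, hi), initially (-inf, +inf). On '+', the current value becomes lo and we move to the simplest number in (value, hi): value + 1 if hi = +inf, otherwise the midpoint (value + hi)/2. On '-', the current value becomes hi and we move to value - 1 if lo = -inf, otherwise the midpoint (lo + value)/2.
Start at 0.
Step 1: sign = +, move right. Bounds: (0, +inf). Value = 1
Step 2: sign = +, move right. Bounds: (1, +inf). Value = 2
Step 3: sign = +, move right. Bounds: (2, +inf). Value = 3
Step 4: sign = +, move right. Bounds: (3, +inf). Value = 4
Step 5: sign = -, move left. Bounds: (3, 4). Value = 7/2
Step 6: sign = +, move right. Bounds: (7/2, 4). Value = 15/4
The surreal number with sign expansion ++++-+ is 15/4.

15/4


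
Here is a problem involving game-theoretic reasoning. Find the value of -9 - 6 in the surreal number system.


x = -9, y = 6
x - y = -9 - 6 = -15

-15


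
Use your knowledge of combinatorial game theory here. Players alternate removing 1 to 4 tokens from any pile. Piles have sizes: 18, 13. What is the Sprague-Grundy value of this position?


Subtraction set: {1, 2, 3, 4}
For this subtraction set, G(n) = n mod 5 (period = max + 1 = 5).
Pile 1 (size 18): G(18) = 18 mod 5 = 3
Pile 2 (size 13): G(13) = 13 mod 5 = 3
Total Grundy value = XOR of all: 3 XOR 3 = 0

0


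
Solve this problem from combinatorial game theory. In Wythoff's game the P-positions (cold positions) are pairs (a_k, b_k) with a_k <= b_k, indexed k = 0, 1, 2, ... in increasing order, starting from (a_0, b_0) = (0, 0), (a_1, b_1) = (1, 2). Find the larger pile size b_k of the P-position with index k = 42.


By Wythoff's theorem, a_k = floor(k * phi) and b_k = floor(k * phi^2) = a_k + k, where phi = (1 + sqrt(5))/2 is the golden ratio.
phi = (1 + sqrt(5))/2 = 1.618034
phi^2 = phi + 1 = 2.618034
k = 42
k * phi^2 = 42 * 2.618034 = 109.957428
b_42 = floor(k * phi^2) = 109 (check: a_42 + k = 67 + 42 = 109)

109


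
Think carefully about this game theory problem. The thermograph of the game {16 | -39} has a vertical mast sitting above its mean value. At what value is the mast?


Game = {16 | -39}, a switch {a | b} with numbers a > b.
Its thermograph has left wall a - t and right wall b + t, which meet at t = (a - b)/2, where both equal (a + b)/2. So the mast (mean value) is at (a + b)/2.
Mean = (16 + (-39))/2 = -23/2 = -23/2

-23/2


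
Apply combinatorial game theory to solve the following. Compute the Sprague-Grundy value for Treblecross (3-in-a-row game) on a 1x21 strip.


Treblecross: place X on empty cells; 3-in-a-row wins.
Playing within two cells of an existing X lets the opponent win at once, so sensible play treats the cells i-2..i+2 around each X as dead. The player left with no safe cell loses, so this is a normal-play take-away game on strips of safe cells.
Placing X at cell i (0-indexed) of a strip of k safe cells leaves independent strips of sizes max(0, i-2) and max(0, k-i-3). Hence G(k) = mex{ G(max(0,i-2)) XOR G(max(0,k-i-3)) : 0 <= i < k }, with G(0) = 0.
G(1): splits (0,0):0^0=0 -> mex({0}) = 1
G(2): splits (0,0):0^0=0 -> mex({0}) = 1
G(3): splits (0,0):0^0=0 -> mex({0}) = 1
G(4): splits (0,1):0^1=1 (0,0):0^0=0 -> mex({0, 1}) = 2
G(5): splits (0,2):0^1=1 (0,1):0^1=1 (0,0):0^0=0 -> mex({0, 1}) = 2
G(6) = mex({1}) = 0
G(7) = mex({0, 1, 2}) = 3
G(8) = mex({0, 1, 2}) = 3
G(9) = mex({0, 2}) = 1
G(10) = mex({0, 2, 3}) = 1
G(11) = mex({0, 3}) = 1
G(12) = mex({1, 3}) = 0
G(13) = mex({0, 1, 2, 3}) = 4
G(14) = mex({0, 1, 2}) = 3
G(15) = mex({0, 1, 2}) = 3
G(16) = mex({0, 1, 2, 4}) = 3
G(17) = mex({0, 1, 3, 4}) = 2
G(18) = mex({0, 1, 3, 4}) = 2
G(19) = mex({0, 1, 3, 5}) = 2
G(20) = mex({0, 1, 2, 3, 5}) = 4
G(21) = mex({0, 1, 2, 3, 5}) = 4
Therefore G(21) = 4.

4


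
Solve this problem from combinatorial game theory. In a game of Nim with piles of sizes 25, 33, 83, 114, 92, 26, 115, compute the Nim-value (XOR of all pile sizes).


We need the XOR (exclusive or) of all pile sizes.
After XOR-ing pile 1 (size 25): 0 XOR 25 = 25
After XOR-ing pile 2 (size 33): 25 XOR 33 = 56
After XOR-ing pile 3 (size 83): 56 XOR 83 = 107
After XOR-ing pile 4 (size 114): 107 XOR 114 = 25
After XOR-ing pile 5 (size 92): 25 XOR 92 = 69
After XOR-ing pile 6 (size 26): 69 XOR 26 = 95
After XOR-ing pile 7 (size 115): 95 XOR 115 = 44
The Nim-value of this position is 44.

44


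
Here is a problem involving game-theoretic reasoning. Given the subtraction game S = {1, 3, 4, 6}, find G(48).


The subtraction set is S = {1, 3, 4, 6}.
G(k) = mex{ G(k - s) : s in S, s <= k }. We compute iteratively: G(0) = 0.
G(1) = mex({0}) = 1
G(2) = mex({1}) = 0
G(3) = mex({0}) = 1
G(4) = mex({0, 1}) = 2
G(5) = mex({0, 1, 2}) = 3
G(6) = mex({0, 1, 3}) = 2
G(7) = mex({1, 2}) = 0
G(8) = mex({0, 2, 3}) = 1
G(9) = mex({1, 2, 3}) = 0
G(10) = mex({0, 2}) = 1
G(11) = mex({0, 1, 3}) = 2
G(12) = mex({0, 1, 2}) = 3
Observe that G(7)..G(12) = 0, 1, 0, 1, 2, 3 repeats G(0)..G(5) = 0, 1, 0, 1, 2, 3.
For k >= max(S) = 6, G(k) is determined by the previous 6 values G(k-6)..G(k-1); a window of 6 consecutive values has recurred shifted by 7, so by induction G(k + 7) = G(k) for all k >= 0: the sequence is periodic from the start with period 7.
One period: G(0..6) = 0, 1, 0, 1, 2, 3, 2.
48 mod 7 = 6, so G(48) = G(6) = 2.

2


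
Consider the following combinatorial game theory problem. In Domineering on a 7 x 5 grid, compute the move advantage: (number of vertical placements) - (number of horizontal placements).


Board is 7 x 5 (rows x cols).
Left (vertical) placements: (rows-1) * cols = 6 * 5 = 30
Right (horizontal) placements: rows * (cols-1) = 7 * 4 = 28
Advantage = Left - Right = 30 - 28 = 2

2


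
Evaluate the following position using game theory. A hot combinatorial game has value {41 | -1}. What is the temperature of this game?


The game is {41 | -1}, a switch {a | b} with numbers a > b.
Cooling {a | b} by t gives {a - t | b + t}, which stops being hot when a - t = b + t, i.e. at t = (a - b)/2. So the temperature of a switch is (a - b)/2.
Temperature = (Left option - Right option) / 2
= (41 - (-1)) / 2
= 42 / 2
= 21

21


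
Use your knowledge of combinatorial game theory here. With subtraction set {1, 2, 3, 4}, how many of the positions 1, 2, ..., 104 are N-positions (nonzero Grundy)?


Subtraction set S = {1, 2, 3, 4}, so G(n) = n mod 5.
G(n) = 0 when n is a multiple of 5.
Multiples of 5 in [1, 104]: 20
N-positions (nonzero Grundy) = 104 - 20 = 84

84


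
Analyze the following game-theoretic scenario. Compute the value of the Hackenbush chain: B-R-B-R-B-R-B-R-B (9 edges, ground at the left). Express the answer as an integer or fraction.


Edges (from ground): B-R-B-R-B-R-B-R-B
By Berlekamp's sign-expansion rule, a Blue-Red Hackenbush stalk has the value of the surreal number whose sign sequence is the edge sequence with B -> + and R -> -.
Sign sequence: +-+-+-+-+
Trace the sign expansion in the surreal number tree, starting from 0:
Edge 1: B (sign +) -> bounds (0, +inf), value = 1
Edge 2: R (sign -) -> bounds (0, 1), value = 1/2
Edge 3: B (sign +) -> bounds (1/2, 1), value = 3/4
Edge 4: R (sign -) -> bounds (1/2, 3/4), value = 5/8
Edge 5: B (sign +) -> bounds (5/8, 3/4), value = 11/16
Edge 6: R (sign -) -> bounds (5/8, 11/16), value = 21/32
Edge 7: B (sign +) -> bounds (21/32, 11/16), value = 43/64
Edge 8: R (sign -) -> bounds (21/32, 43/64), value = 85/128
Edge 9: B (sign +) -> bounds (85/128, 43/64), value = 171/256
Game value = 171/256

171/256


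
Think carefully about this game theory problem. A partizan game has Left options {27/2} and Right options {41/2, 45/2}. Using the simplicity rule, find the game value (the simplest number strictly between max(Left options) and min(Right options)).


Left options: {27/2}, max = 27/2
Right options: {41/2, 45/2}, min = 41/2
All options are numbers and max(Left) < min(Right), so by the simplicity theorem the value is the simplest (earliest-born) number strictly between 27/2 and 41/2.
Integers 14 through 20 all lie strictly between 27/2 and 41/2.
Among integers, the simplest (lowest birthday = smallest |n|; 0 is born on day 0, +-n on day n) is 14.
No non-integer in the interval can be simpler: if x is a non-integer in the interval, then floor(x) or ceil(x) also lies in the interval (the interval contains an integer), and both are proper prefixes of x's sign expansion, i.e. born earlier. So the game value is 14.
Game value = 14

14


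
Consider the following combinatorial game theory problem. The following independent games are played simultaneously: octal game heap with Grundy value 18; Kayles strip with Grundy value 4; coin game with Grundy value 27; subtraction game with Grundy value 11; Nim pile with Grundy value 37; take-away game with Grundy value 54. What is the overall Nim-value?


By the Sprague-Grundy theorem, the Grundy value of a sum of games is the XOR of individual Grundy values.
octal game heap: Grundy value = 18. Running XOR: 0 XOR 18 = 18
Kayles strip: Grundy value = 4. Running XOR: 18 XOR 4 = 22
coin game: Grundy value = 27. Running XOR: 22 XOR 27 = 13
subtraction game: Grundy value = 11. Running XOR: 13 XOR 11 = 6
Nim pile: Grundy value = 37. Running XOR: 6 XOR 37 = 35
take-away game: Grundy value = 54. Running XOR: 35 XOR 54 = 21
The combined Grundy value is 21.

21


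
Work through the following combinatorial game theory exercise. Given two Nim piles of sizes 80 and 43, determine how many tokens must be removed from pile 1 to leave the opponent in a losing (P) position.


Piles: 80 and 43
Current XOR: 80 XOR 43 = 123 (non-zero, so this is an N-position).
To make the XOR zero, we need to find a move that balances the piles.
For pile 1 (size 80): target = 80 XOR 123 = 43
We reduce pile 1 from 80 to 43.
Tokens removed: 80 - 43 = 37
Verification: 43 XOR 43 = 0

37


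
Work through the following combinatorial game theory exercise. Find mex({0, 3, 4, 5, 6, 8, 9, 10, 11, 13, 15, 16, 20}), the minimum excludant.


Set = {0, 3, 4, 5, 6, 8, 9, 10, 11, 13, 15, 16, 20}
0 is in the set.
1 is NOT in the set. This is the mex.
mex = 1

1


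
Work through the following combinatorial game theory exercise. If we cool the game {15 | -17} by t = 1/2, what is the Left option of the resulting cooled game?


Original game: {15 | -17} (a switch {a | b} with a > b).
Cooling by t (for t below the temperature (a - b)/2 = 16) taxes each move by t: {a | b} cooled by t is {a - t | b + t}.
Cooling amount: t = 1/2
Cooled Left option: 15 - 1/2 = 29/2
Cooled Right option: -17 + 1/2 = -33/2
Cooled game: {29/2 | -33/2}
Left option = 29/2

29/2


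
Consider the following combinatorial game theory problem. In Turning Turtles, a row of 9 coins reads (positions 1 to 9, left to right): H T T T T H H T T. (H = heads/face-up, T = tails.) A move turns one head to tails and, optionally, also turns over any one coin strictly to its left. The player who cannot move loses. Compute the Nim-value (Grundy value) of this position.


Coins: H T T T T H H T T
Key fact: a single head at position k behaves exactly like a Nim heap of size k (turning it to T and optionally flipping a coin at j < k corresponds to moving the heap from k to j, or to 0), and heads combine as a disjunctive sum (two heads at the same place would cancel, matching j XOR j = 0). So the Nim-value is the XOR of the 1-indexed positions of the heads.
Face-up positions (1-indexed): [1, 6, 7]
XOR 0 with 1: 0 XOR 1 = 1
XOR 1 with 6: 1 XOR 6 = 7
XOR 7 with 7: 7 XOR 7 = 0
Nim-value = 0

0


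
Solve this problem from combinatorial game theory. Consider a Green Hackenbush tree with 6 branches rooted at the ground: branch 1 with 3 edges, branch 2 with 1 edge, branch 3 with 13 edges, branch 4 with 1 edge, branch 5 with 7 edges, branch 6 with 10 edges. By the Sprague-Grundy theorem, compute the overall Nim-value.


The tree has 6 branches from the ground vertex.
In Green Hackenbush, the Nim-value of a simple path of length k is k.
Branch 1: length 3, Nim-value = 3
Branch 2: length 1, Nim-value = 1
Branch 3: length 13, Nim-value = 13
Branch 4: length 1, Nim-value = 1
Branch 5: length 7, Nim-value = 7
Branch 6: length 10, Nim-value = 10
Total Nim-value = XOR of all branch values:
0 XOR 3 = 3
3 XOR 1 = 2
2 XOR 13 = 15
15 XOR 1 = 14
14 XOR 7 = 9
9 XOR 10 = 3
Nim-value of the tree = 3

3


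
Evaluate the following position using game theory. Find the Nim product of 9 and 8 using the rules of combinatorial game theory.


Nim multiplication is bilinear over XOR: (u XOR v) * w = (u*w) XOR (v*w).
So we split each operand into its bit components and XOR the pairwise Nim products.
9 = 1 + 8 (as XOR of powers of 2).
8 = 8 (as XOR of powers of 2).
Using the standard Nim-product table on single bits:
  2*2 = 3,   2*4 = 8,   2*8 = 12,
  4*4 = 6,   4*8 = 11,  8*8 = 13,
and  1*x = x (identity), k*l = l*k (commutative).
Pairwise Nim products:
  1 * 8 = 8
  8 * 8 = 13
XOR them: 8 XOR 13 = 5.
Result: 9 * 8 = 5 (in Nim).

5


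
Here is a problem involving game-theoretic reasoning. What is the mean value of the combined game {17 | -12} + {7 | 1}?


G1 = {17 | -12}, G2 = {7 | 1}
Each is a switch {a | b} with numbers a > b; its mean value is (a + b)/2, and mean value is additive over game sums: m(G1 + G2) = m(G1) + m(G2).
Mean of G1 = (17 + (-12))/2 = 5/2 = 5/2
Mean of G2 = (7 + (1))/2 = 8/2 = 4
Mean of G1 + G2 = 5/2 + 4 = 13/2

13/2


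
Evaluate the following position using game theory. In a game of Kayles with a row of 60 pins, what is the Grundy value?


Kayles: a move removes 1 or 2 adjacent pins from a contiguous row.
Removing pins from a row of k leaves two independent rows (a, b) with a + b = k - 1 (one pin) or a + b = k - 2 (two pins); an end removal gives a = 0.
By Sprague-Grundy, G(k) = mex{ G(a) XOR G(b) } over all these splits. G(0) = 0.
G(1): splits (0,0):0^0=0 -> mex({0}) = 1
G(2): splits (0,1):0^1=1 (0,0):0^0=0 -> mex({0, 1}) = 2
G(3): splits (0,2):0^2=2 (1,1):1^1=0 (0,1):0^1=1 -> mex({0, 1, 2}) = 3
G(4): splits (0,3):0^3=3 (1,2):1^2=3 (0,2):0^2=2 (1,1):1^1=0 -> mex({0, 2, 3}) = 1
G(5): splits (0,4):0^1=1 (1,3):1^3=2 (2,2):2^2=0 (0,3):0^3=3 (1,2):1^2=3 -> mex({0, 1, 2, 3}) = 4
G(6) = mex({0, 1, 2, 4}) = 3
G(7) = mex({0, 1, 3, 4, 5}) = 2
G(8) = mex({0, 2, 3, 5, 6}) = 1
G(9) = mex({0, 1, 2, 3, 6, 7}) = 4
G(10) = mex({0, 1, 3, 4, 5, 7}) = 2
G(11) = mex({0, 1, 2, 3, 4, 5}) = 6
G(12) = mex({0, 1, 2, 3, 5, 6, 7}) = 4
G(13) = mex({0, 2, 3, 4, 6, 7}) = 1
G(14) = mex({0, 1, 4, 5, 6, 7}) = 2
G(15) = mex({0, 1, 2, 3, 4, 5, 6}) = 7
G(16) = mex({0, 2, 3, 5, 6, 7}) = 1
G(17) = mex({0, 1, 2, 3, 5, 6, 7}) = 4
G(18) = mex({0, 1, 2, 4, 5, 6}) = 3
G(19) = mex({0, 1, 3, 4, 5, 7}) = 2
G(20) = mex({0, 2, 3, 4, 5, 6, 7}) = 1
G(21) = mex({0, 1, 2, 3, 5, 6, 7}) = 4
G(22) = mex({0, 1, 2, 3, 4, 5, 7}) = 6
G(23) = mex({0, 1, 2, 3, 4, 5, 6}) = 7
G(24) = mex({0, 1, 2, 3, 5, 6, 7}) = 4
G(25) = mex({0, 2, 3, 4, 6, 7}) = 1
G(26) = mex({0, 1, 3, 4, 5, 6, 7}) = 2
G(27) = mex({0, 1, 2, 3, 4, 5, 6, 7}) = 8
G(28) = mex({0, 1, 2, 3, 4, 6, 7, 8}) = 5
G(29) = mex({0, 1, 2, 3, 5, 6, 7, 8, 9}) = 4
G(30) = mex({0, 1, 2, 3, 4, 5, 6, 9, 10}) = 7
G(31) = mex({0, 1, 3, 4, 5, 7, 10, 11}) = 2
G(32) = mex({0, 2, 3, 4, 5, 6, 7, 9, 11}) = 1
G(33) = mex({0, 1, 2, 3, 4, 5, 6, 7, 9, 12}) = 8
G(34) = mex({0, 1, 2, 3, 4, 5, 7, 8, 11, 12}) = 6
G(35) = mex({0, 1, 2, 3, 4, 5, 6, 8, 9, 10, 11}) = 7
G(36) = mex({0, 1, 2, 3, 5, 6, 7, 9, 10}) = 4
G(37) = mex({0, 2, 3, 4, 6, 7, 9, 10, 11, 12}) = 1
G(38) = mex({0, 1, 3, 4, 5, 6, 7, 9, 10, 11, 12}) = 2
G(39) = mex({0, 1, 2, 4, 5, 6, 7, 9, 10, 12, 14}) = 3
G(40) = mex({0, 2, 3, 4, 6, 7, 11, 12, 14}) = 1
G(41) = mex({0, 1, 2, 3, 5, 6, 7, 9, 10, 11, 12}) = 4
G(42) = mex({0, 1, 2, 3, 4, 5, 6, 9, 10}) = 7
G(43) = mex({0, 1, 3, 4, 5, 7, 9, 10, 12, 15}) = 2
G(44) = mex({0, 2, 3, 4, 5, 6, 7, 9, 10, 12, 15}) = 1
G(45) = mex({0, 1, 2, 3, 4, 5, 6, 7, 9, 10, 12, 14}) = 8
G(46) = mex({0, 1, 3, 4, 5, 7, 8, 11, 12, 14}) = 2
G(47) = mex({0, 1, 2, 3, 4, 5, 6, 8, 9, 10, 11, 12}) = 7
G(48) = mex({0, 1, 2, 3, 5, 6, 7, 9, 10}) = 4
G(49) = mex({0, 2, 3, 4, 6, 7, 9, 10, 11, 12, 15}) = 1
G(50) = mex({0, 1, 4, 5, 6, 7, 9, 11, 12, 14, 15}) = 2
G(51) = mex({0, 1, 2, 3, 4, 5, 6, 7, 9, 12, 14, 15}) = 8
G(52) = mex({0, 2, 3, 4, 5, 6, 7, 8, 11, 12, 15}) = 1
G(53) = mex({0, 1, 2, 3, 5, 6, 7, 8, 9, 10, 11, 12}) = 4
G(54) = mex({0, 1, 2, 3, 4, 5, 6, 9, 10}) = 7
G(55) = mex({0, 1, 3, 4, 5, 7, 9, 10, 11, 12}) = 2
G(56) = mex({0, 2, 3, 4, 5, 6, 7, 9, 10, 11, 12, 13, 14}) = 1
G(57) = mex({0, 1, 2, 3, 5, 6, 7, 9, 10, 12, 13, 14, 15}) = 4
G(58) = mex({0, 1, 3, 4, 5, 7, 11, 12, 14, 15}) = 2
G(59) = mex({0, 1, 2, 3, 4, 5, 6, 9, 10, 11, 12, 15}) = 7
G(60) = mex({0, 1, 2, 3, 5, 6, 7, 9, 10}) = 4
Therefore G(60) = 4.

4


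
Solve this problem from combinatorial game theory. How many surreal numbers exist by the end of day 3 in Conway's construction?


Day 0: {|} = 0 is born. Count = 1.
Day n: the number of surreal numbers born by day n is 2^(n+1) - 1.
By day 0: 2^1 - 1 = 1
By day 1: 2^2 - 1 = 3
By day 2: 2^3 - 1 = 7
By day 3: 2^4 - 1 = 15
By day 3: 15 surreal numbers.

15


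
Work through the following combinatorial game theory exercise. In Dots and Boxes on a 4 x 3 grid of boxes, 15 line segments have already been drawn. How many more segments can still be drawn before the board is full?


Grid: 4 x 3 boxes, i.e. 5 rows and 4 columns of dots.
Horizontal edges: (rows + 1) * cols = 5 * 3 = 15
Vertical edges: rows * (cols + 1) = 4 * 4 = 16
Total edges: 15 + 16 = 31
Edges drawn: 15
Remaining: 31 - 15 = 16

16


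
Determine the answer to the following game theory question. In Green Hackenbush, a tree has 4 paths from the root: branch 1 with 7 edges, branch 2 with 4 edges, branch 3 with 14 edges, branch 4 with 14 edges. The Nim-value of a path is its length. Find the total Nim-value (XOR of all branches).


The tree has 4 branches from the ground vertex.
In Green Hackenbush, the Nim-value of a simple path of length k is k.
Branch 1: length 7, Nim-value = 7
Branch 2: length 4, Nim-value = 4
Branch 3: length 14, Nim-value = 14
Branch 4: length 14, Nim-value = 14
Total Nim-value = XOR of all branch values:
0 XOR 7 = 7
7 XOR 4 = 3
3 XOR 14 = 13
13 XOR 14 = 3
Nim-value of the tree = 3

3


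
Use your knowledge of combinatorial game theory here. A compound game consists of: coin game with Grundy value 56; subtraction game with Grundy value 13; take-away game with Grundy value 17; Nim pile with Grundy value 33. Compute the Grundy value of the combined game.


By the Sprague-Grundy theorem, the Grundy value of a sum of games is the XOR of individual Grundy values.
coin game: Grundy value = 56. Running XOR: 0 XOR 56 = 56
subtraction game: Grundy value = 13. Running XOR: 56 XOR 13 = 53
take-away game: Grundy value = 17. Running XOR: 53 XOR 17 = 36
Nim pile: Grundy value = 33. Running XOR: 36 XOR 33 = 5
The combined Grundy value is 5.

5


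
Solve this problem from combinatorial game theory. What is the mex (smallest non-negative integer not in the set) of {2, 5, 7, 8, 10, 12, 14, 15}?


Set = {2, 5, 7, 8, 10, 12, 14, 15}
0 is NOT in the set. This is the mex.
mex = 0

0


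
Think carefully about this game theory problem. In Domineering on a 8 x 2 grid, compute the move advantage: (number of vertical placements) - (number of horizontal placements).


Board is 8 x 2 (rows x cols).
Left (vertical) placements: (rows-1) * cols = 7 * 2 = 14
Right (horizontal) placements: rows * (cols-1) = 8 * 1 = 8
Advantage = Left - Right = 14 - 8 = 6

6


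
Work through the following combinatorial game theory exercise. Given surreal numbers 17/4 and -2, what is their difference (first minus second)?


x = 17/4, y = -2
Converting to common denominator: 4
x = 17/4, y = -8/4
x - y = 17/4 - -2 = 25/4

25/4


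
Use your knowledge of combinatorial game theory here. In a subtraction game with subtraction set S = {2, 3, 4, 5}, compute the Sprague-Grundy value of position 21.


The subtraction set is S = {2, 3, 4, 5}.
G(k) = mex{ G(k - s) : s in S, s <= k }. We compute iteratively: G(0) = 0.
G(1) = mex({}) = 0
G(2) = mex({0}) = 1
G(3) = mex({0}) = 1
G(4) = mex({0, 1}) = 2
G(5) = mex({0, 1}) = 2
G(6) = mex({0, 1, 2}) = 3
G(7) = mex({1, 2}) = 0
G(8) = mex({1, 2, 3}) = 0
G(9) = mex({0, 2, 3}) = 1
G(10) = mex({0, 2, 3}) = 1
G(11) = mex({0, 1, 3}) = 2
Observe that G(7)..G(11) = 0, 0, 1, 1, 2 repeats G(0)..G(4) = 0, 0, 1, 1, 2.
For k >= max(S) = 5, G(k) is determined by the previous 5 values G(k-5)..G(k-1); a window of 5 consecutive values has recurred shifted by 7, so by induction G(k + 7) = G(k) for all k >= 0: the sequence is periodic from the start with period 7.
One period: G(0..6) = 0, 0, 1, 1, 2, 2, 3.
21 mod 7 = 0, so G(21) = G(0) = 0.

0


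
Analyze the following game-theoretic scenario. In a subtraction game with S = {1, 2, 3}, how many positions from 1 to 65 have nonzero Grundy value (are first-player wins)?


Subtraction set S = {1, 2, 3}, so G(n) = n mod 4.
G(n) = 0 when n is a multiple of 4.
Multiples of 4 in [1, 65]: 16
N-positions (nonzero Grundy) = 65 - 16 = 49

49


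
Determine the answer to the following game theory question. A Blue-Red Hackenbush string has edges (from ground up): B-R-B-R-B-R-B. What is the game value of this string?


Edges (from ground): B-R-B-R-B-R-B
By Berlekamp's sign-expansion rule, a Blue-Red Hackenbush stalk has the value of the surreal number whose sign sequence is the edge sequence with B -> + and R -> -.
Sign sequence: +-+-+-+
Trace the sign expansion in the surreal number tree, starting from 0:
Edge 1: B (sign +) -> bounds (0, +inf), value = 1
Edge 2: R (sign -) -> bounds (0, 1), value = 1/2
Edge 3: B (sign +) -> bounds (1/2, 1), value = 3/4
Edge 4: R (sign -) -> bounds (1/2, 3/4), value = 5/8
Edge 5: B (sign +) -> bounds (5/8, 3/4), value = 11/16
Edge 6: R (sign -) -> bounds (5/8, 11/16), value = 21/32
Edge 7: B (sign +) -> bounds (21/32, 11/16), value = 43/64
Game value = 43/64

43/64


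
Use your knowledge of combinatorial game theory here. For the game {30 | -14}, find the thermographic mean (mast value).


Game = {30 | -14}, a switch {a | b} with numbers a > b.
Its thermograph has left wall a - t and right wall b + t, which meet at t = (a - b)/2, where both equal (a + b)/2. So the mast (mean value) is at (a + b)/2.
Mean = (30 + (-14))/2 = 16/2 = 8

8


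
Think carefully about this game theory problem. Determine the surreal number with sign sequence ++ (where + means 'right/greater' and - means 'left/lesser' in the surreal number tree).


Sign expansion: ++
Rule: track bounds (lo, hi), initially (-inf, +inf). On '+', the current value becomes lo and we move to the simplest number in (value, hi): value + 1 if hi = +inf, otherwise the midpoint (value + hi)/2. On '-', the current value becomes hi and we move to value - 1 if lo = -inf, otherwise the midpoint (lo + value)/2.
Start at 0.
Step 1: sign = +, move right. Bounds: (0, +inf). Value = 1
Step 2: sign = +, move right. Bounds: (1, +inf). Value = 2
The surreal number with sign expansion ++ is 2.

2


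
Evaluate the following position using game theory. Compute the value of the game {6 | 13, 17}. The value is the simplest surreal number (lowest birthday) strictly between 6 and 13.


Left options: {6}, max = 6
Right options: {13, 17}, min = 13
All options are numbers and max(Left) < min(Right), so by the simplicity theorem the value is the simplest (earliest-born) number strictly between 6 and 13.
Integers 7 through 12 all lie strictly between 6 and 13.
Among integers, the simplest (lowest birthday = smallest |n|; 0 is born on day 0, +-n on day n) is 7.
No non-integer in the interval can be simpler: if x is a non-integer in the interval, then floor(x) or ceil(x) also lies in the interval (the interval contains an integer), and both are proper prefixes of x's sign expansion, i.e. born earlier. So the game value is 7.
Game value = 7

7


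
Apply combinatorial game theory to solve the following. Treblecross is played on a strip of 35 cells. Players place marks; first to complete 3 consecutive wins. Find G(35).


Treblecross: place X on empty cells; 3-in-a-row wins.
Playing within two cells of an existing X lets the opponent win at once, so sensible play treats the cells i-2..i+2 around each X as dead. The player left with no safe cell loses, so this is a normal-play take-away game on strips of safe cells.
Placing X at cell i (0-indexed) of a strip of k safe cells leaves independent strips of sizes max(0, i-2) and max(0, k-i-3). Hence G(k) = mex{ G(max(0,i-2)) XOR G(max(0,k-i-3)) : 0 <= i < k }, with G(0) = 0.
G(1): splits (0,0):0^0=0 -> mex({0}) = 1
G(2): splits (0,0):0^0=0 -> mex({0}) = 1
G(3): splits (0,0):0^0=0 -> mex({0}) = 1
G(4): splits (0,1):0^1=1 (0,0):0^0=0 -> mex({0, 1}) = 2
G(5): splits (0,2):0^1=1 (0,1):0^1=1 (0,0):0^0=0 -> mex({0, 1}) = 2
G(6) = mex({1}) = 0
G(7) = mex({0, 1, 2}) = 3
G(8) = mex({0, 1, 2}) = 3
G(9) = mex({0, 2}) = 1
G(10) = mex({0, 2, 3}) = 1
G(11) = mex({0, 3}) = 1
G(12) = mex({1, 3}) = 0
G(13) = mex({0, 1, 2, 3}) = 4
G(14) = mex({0, 1, 2}) = 3
G(15) = mex({0, 1, 2}) = 3
G(16) = mex({0, 1, 2, 4}) = 3
G(17) = mex({0, 1, 3, 4}) = 2
G(18) = mex({0, 1, 3, 4}) = 2
G(19) = mex({0, 1, 3, 5}) = 2
G(20) = mex({0, 1, 2, 3, 5}) = 4
G(21) = mex({0, 1, 2, 3, 5}) = 4
G(22) = mex({1, 2, 6}) = 0
G(23) = mex({0, 1, 2, 3, 4, 6}) = 5
G(24) = mex({0, 1, 2, 3, 4}) = 5
G(25) = mex({0, 1, 3, 4, 7}) = 2
G(26) = mex({0, 1, 3, 4, 5, 7}) = 2
G(27) = mex({0, 1, 3, 5}) = 2
G(28) = mex({0, 1, 2, 5}) = 3
G(29) = mex({0, 1, 2, 4, 5, 6}) = 3
G(30) = mex({1, 2, 4, 6}) = 0
G(31) = mex({0, 1, 2, 3, 4, 6}) = 5
G(32) = mex({1, 2, 3, 4, 7}) = 0
G(33) = mex({0, 3, 7}) = 1
G(34) = mex({0, 2, 3, 5, 7}) = 1
G(35) = mex({0, 2, 3, 5, 6}) = 1
Therefore G(35) = 1.

1


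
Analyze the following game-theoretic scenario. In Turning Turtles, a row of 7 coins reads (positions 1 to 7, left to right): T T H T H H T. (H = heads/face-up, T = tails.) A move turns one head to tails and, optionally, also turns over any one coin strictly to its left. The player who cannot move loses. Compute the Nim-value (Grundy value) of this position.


Coins: T T H T H H T
Key fact: a single head at position k behaves exactly like a Nim heap of size k (turning it to T and optionally flipping a coin at j < k corresponds to moving the heap from k to j, or to 0), and heads combine as a disjunctive sum (two heads at the same place would cancel, matching j XOR j = 0). So the Nim-value is the XOR of the 1-indexed positions of the heads.
Face-up positions (1-indexed): [3, 5, 6]
XOR 0 with 3: 0 XOR 3 = 3
XOR 3 with 5: 3 XOR 5 = 6
XOR 6 with 6: 6 XOR 6 = 0
Nim-value = 0

0


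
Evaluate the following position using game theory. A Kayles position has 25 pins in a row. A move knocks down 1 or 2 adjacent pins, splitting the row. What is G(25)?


Kayles: a move removes 1 or 2 adjacent pins from a contiguous row.
Removing pins from a row of k leaves two independent rows (a, b) with a + b = k - 1 (one pin) or a + b = k - 2 (two pins); an end removal gives a = 0.
By Sprague-Grundy, G(k) = mex{ G(a) XOR G(b) } over all these splits. G(0) = 0.
G(1): splits (0,0):0^0=0 -> mex({0}) = 1
G(2): splits (0,1):0^1=1 (0,0):0^0=0 -> mex({0, 1}) = 2
G(3): splits (0,2):0^2=2 (1,1):1^1=0 (0,1):0^1=1 -> mex({0, 1, 2}) = 3
G(4): splits (0,3):0^3=3 (1,2):1^2=3 (0,2):0^2=2 (1,1):1^1=0 -> mex({0, 2, 3}) = 1
G(5): splits (0,4):0^1=1 (1,3):1^3=2 (2,2):2^2=0 (0,3):0^3=3 (1,2):1^2=3 -> mex({0, 1, 2, 3}) = 4
G(6) = mex({0, 1, 2, 4}) = 3
G(7) = mex({0, 1, 3, 4, 5}) = 2
G(8) = mex({0, 2, 3, 5, 6}) = 1
G(9) = mex({0, 1, 2, 3, 6, 7}) = 4
G(10) = mex({0, 1, 3, 4, 5, 7}) = 2
G(11) = mex({0, 1, 2, 3, 4, 5}) = 6
G(12) = mex({0, 1, 2, 3, 5, 6, 7}) = 4
G(13) = mex({0, 2, 3, 4, 6, 7}) = 1
G(14) = mex({0, 1, 4, 5, 6, 7}) = 2
G(15) = mex({0, 1, 2, 3, 4, 5, 6}) = 7
G(16) = mex({0, 2, 3, 5, 6, 7}) = 1
G(17) = mex({0, 1, 2, 3, 5, 6, 7}) = 4
G(18) = mex({0, 1, 2, 4, 5, 6}) = 3
G(19) = mex({0, 1, 3, 4, 5, 7}) = 2
G(20) = mex({0, 2, 3, 4, 5, 6, 7}) = 1
G(21) = mex({0, 1, 2, 3, 5, 6, 7}) = 4
G(22) = mex({0, 1, 2, 3, 4, 5, 7}) = 6
G(23) = mex({0, 1, 2, 3, 4, 5, 6}) = 7
G(24) = mex({0, 1, 2, 3, 5, 6, 7}) = 4
G(25) = mex({0, 2, 3, 4, 6, 7}) = 1
Therefore G(25) = 1.

1


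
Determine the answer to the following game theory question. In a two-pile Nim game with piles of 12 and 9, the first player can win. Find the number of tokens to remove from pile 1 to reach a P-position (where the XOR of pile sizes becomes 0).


Piles: 12 and 9
Current XOR: 12 XOR 9 = 5 (non-zero, so this is an N-position).
To make the XOR zero, we need to find a move that balances the piles.
For pile 1 (size 12): target = 12 XOR 5 = 9
We reduce pile 1 from 12 to 9.
Tokens removed: 12 - 9 = 3
Verification: 9 XOR 9 = 0

3


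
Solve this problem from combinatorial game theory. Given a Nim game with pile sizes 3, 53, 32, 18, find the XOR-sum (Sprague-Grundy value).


We need the XOR (exclusive or) of all pile sizes.
After XOR-ing pile 1 (size 3): 0 XOR 3 = 3
After XOR-ing pile 2 (size 53): 3 XOR 53 = 54
After XOR-ing pile 3 (size 32): 54 XOR 32 = 22
After XOR-ing pile 4 (size 18): 22 XOR 18 = 4
The Nim-value of this position is 4.

4


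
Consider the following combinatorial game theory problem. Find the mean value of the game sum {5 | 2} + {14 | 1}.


G1 = {5 | 2}, G2 = {14 | 1}
Each is a switch {a | b} with numbers a > b; its mean value is (a + b)/2, and mean value is additive over game sums: m(G1 + G2) = m(G1) + m(G2).
Mean of G1 = (5 + (2))/2 = 7/2 = 7/2
Mean of G2 = (14 + (1))/2 = 15/2 = 15/2
Mean of G1 + G2 = 7/2 + 15/2 = 11

11


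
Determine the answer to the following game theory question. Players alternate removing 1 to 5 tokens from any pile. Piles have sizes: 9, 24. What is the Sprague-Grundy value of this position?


Subtraction set: {1, 2, 3, 4, 5}
For this subtraction set, G(n) = n mod 6 (period = max + 1 = 6).
Pile 1 (size 9): G(9) = 9 mod 6 = 3
Pile 2 (size 24): G(24) = 24 mod 6 = 0
Total Grundy value = XOR of all: 3 XOR 0 = 3

3


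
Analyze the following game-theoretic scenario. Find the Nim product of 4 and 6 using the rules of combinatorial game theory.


Nim multiplication is bilinear over XOR: (u XOR v) * w = (u*w) XOR (v*w).
So we split each operand into its bit components and XOR the pairwise Nim products.
4 = 4 (as XOR of powers of 2).
6 = 2 + 4 (as XOR of powers of 2).
Using the standard Nim-product table on single bits:
  2*2 = 3,   2*4 = 8,   2*8 = 12,
  4*4 = 6,   4*8 = 11,  8*8 = 13,
and  1*x = x (identity), k*l = l*k (commutative).
Pairwise Nim products:
  4 * 2 = 8
  4 * 4 = 6
XOR them: 8 XOR 6 = 14.
Result: 4 * 6 = 14 (in Nim).

14


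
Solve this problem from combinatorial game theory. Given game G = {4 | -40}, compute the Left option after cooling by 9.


Original game: {4 | -40} (a switch {a | b} with a > b).
Cooling by t (for t below the temperature (a - b)/2 = 22) taxes each move by t: {a | b} cooled by t is {a - t | b + t}.
Cooling amount: t = 9
Cooled Left option: 4 - 9 = -5
Cooled Right option: -40 + 9 = -31
Cooled game: {-5 | -31}
Left option = -5

-5


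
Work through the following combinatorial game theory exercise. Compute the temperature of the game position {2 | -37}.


The game is {2 | -37}, a switch {a | b} with numbers a > b.
Cooling {a | b} by t gives {a - t | b + t}, which stops being hot when a - t = b + t, i.e. at t = (a - b)/2. So the temperature of a switch is (a - b)/2.
Temperature = (Left option - Right option) / 2
= (2 - (-37)) / 2
= 39 / 2
= 39/2

39/2


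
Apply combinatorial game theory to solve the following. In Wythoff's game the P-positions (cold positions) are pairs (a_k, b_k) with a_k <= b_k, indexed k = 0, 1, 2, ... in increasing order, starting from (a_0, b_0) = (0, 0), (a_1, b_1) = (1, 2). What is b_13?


By Wythoff's theorem, a_k = floor(k * phi) and b_k = floor(k * phi^2) = a_k + k, where phi = (1 + sqrt(5))/2 is the golden ratio.
phi = (1 + sqrt(5))/2 = 1.618034
phi^2 = phi + 1 = 2.618034
k = 13
k * phi^2 = 13 * 2.618034 = 34.034442
b_13 = floor(k * phi^2) = 34 (check: a_13 + k = 21 + 13 = 34)

34


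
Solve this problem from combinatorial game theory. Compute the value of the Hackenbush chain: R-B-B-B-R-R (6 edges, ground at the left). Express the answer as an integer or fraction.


Edges (from ground): R-B-B-B-R-R
By Berlekamp's sign-expansion rule, a Blue-Red Hackenbush stalk has the value of the surreal number whose sign sequence is the edge sequence with B -> + and R -> -.
Sign sequence: -+++--
Trace the sign expansion in the surreal number tree, starting from 0:
Edge 1: R (sign -) -> bounds (-inf, 0), value = -1
Edge 2: B (sign +) -> bounds (-1, 0), value = -1/2
Edge 3: B (sign +) -> bounds (-1/2, 0), value = -1/4
Edge 4: B (sign +) -> bounds (-1/4, 0), value = -1/8
Edge 5: R (sign -) -> bounds (-1/4, -1/8), value = -3/16
Edge 6: R (sign -) -> bounds (-1/4, -3/16), value = -7/32
Game value = -7/32

-7/32


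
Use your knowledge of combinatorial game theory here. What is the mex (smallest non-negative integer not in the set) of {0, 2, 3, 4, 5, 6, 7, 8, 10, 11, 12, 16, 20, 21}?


Set = {0, 2, 3, 4, 5, 6, 7, 8, 10, 11, 12, 16, 20, 21}
0 is in the set.
1 is NOT in the set. This is the mex.
mex = 1

1


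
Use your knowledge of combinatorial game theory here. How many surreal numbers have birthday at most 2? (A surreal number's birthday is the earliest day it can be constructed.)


Day 0: {|} = 0 is born. Count = 1.
Day n: the number of surreal numbers born by day n is 2^(n+1) - 1.
By day 0: 2^1 - 1 = 1
By day 1: 2^2 - 1 = 3
By day 2: 2^3 - 1 = 7
By day 2: 7 surreal numbers.

7


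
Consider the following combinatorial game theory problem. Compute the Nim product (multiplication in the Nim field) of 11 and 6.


Nim multiplication is bilinear over XOR: (u XOR v) * w = (u*w) XOR (v*w).
So we split each operand into its bit components and XOR the pairwise Nim products.
11 = 1 + 2 + 8 (as XOR of powers of 2).
6 = 2 + 4 (as XOR of powers of 2).
Using the standard Nim-product table on single bits:
  2*2 = 3,   2*4 = 8,   2*8 = 12,
  4*4 = 6,   4*8 = 11,  8*8 = 13,
and  1*x = x (identity), k*l = l*k (commutative).
Pairwise Nim products:
  1 * 2 = 2
  1 * 4 = 4
  2 * 2 = 3
  2 * 4 = 8
  8 * 2 = 12
  8 * 4 = 11
XOR them: 2 XOR 4 XOR 3 XOR 8 XOR 12 XOR 11 = 10.
Result: 11 * 6 = 10 (in Nim).

10


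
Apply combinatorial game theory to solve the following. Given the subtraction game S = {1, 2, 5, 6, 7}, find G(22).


The subtraction set is S = {1, 2, 5, 6, 7}.
G(k) = mex{ G(k - s) : s in S, s <= k }. We compute iteratively: G(0) = 0.
G(1) = mex({0}) = 1
G(2) = mex({0, 1}) = 2
G(3) = mex({1, 2}) = 0
G(4) = mex({0, 2}) = 1
G(5) = mex({0, 1}) = 2
G(6) = mex({0, 1, 2}) = 3
G(7) = mex({0, 1, 2, 3}) = 4
G(8) = mex({0, 1, 2, 3, 4}) = 5
G(9) = mex({0, 1, 2, 4, 5}) = 3
G(10) = mex({0, 1, 2, 3, 5}) = 4
G(11) = mex({1, 2, 3, 4}) = 0
G(12) = mex({0, 2, 3, 4}) = 1
G(13) = mex({0, 1, 3, 4, 5}) = 2
G(14) = mex({1, 2, 3, 4, 5}) = 0
G(15) = mex({0, 2, 3, 4, 5}) = 1
G(16) = mex({0, 1, 3, 4}) = 2
G(17) = mex({0, 1, 2, 4}) = 3
Observe that G(11)..G(17) = 0, 1, 2, 0, 1, 2, 3 repeats G(0)..G(6) = 0, 1, 2, 0, 1, 2, 3.
For k >= max(S) = 7, G(k) is determined by the previous 7 values G(k-7)..G(k-1); a window of 7 consecutive values has recurred shifted by 11, so by induction G(k + 11) = G(k) for all k >= 0: the sequence is periodic from the start with period 11.
One period: G(0..10) = 0, 1, 2, 0, 1, 2, 3, 4, 5, 3, 4.
22 mod 11 = 0, so G(22) = G(0) = 0.

0


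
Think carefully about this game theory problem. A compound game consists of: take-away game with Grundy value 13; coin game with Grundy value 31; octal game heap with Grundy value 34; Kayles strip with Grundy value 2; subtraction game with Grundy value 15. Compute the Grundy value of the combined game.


By the Sprague-Grundy theorem, the Grundy value of a sum of games is the XOR of individual Grundy values.
take-away game: Grundy value = 13. Running XOR: 0 XOR 13 = 13
coin game: Grundy value = 31. Running XOR: 13 XOR 31 = 18
octal game heap: Grundy value = 34. Running XOR: 18 XOR 34 = 48
Kayles strip: Grundy value = 2. Running XOR: 48 XOR 2 = 50
subtraction game: Grundy value = 15. Running XOR: 50 XOR 15 = 61
The combined Grundy value is 61.

61


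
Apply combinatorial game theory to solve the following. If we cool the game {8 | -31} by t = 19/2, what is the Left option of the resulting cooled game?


Original game: {8 | -31} (a switch {a | b} with a > b).
Cooling by t (for t below the temperature (a - b)/2 = 39/2) taxes each move by t: {a | b} cooled by t is {a - t | b + t}.
Cooling amount: t = 19/2
Cooled Left option: 8 - 19/2 = -3/2
Cooled Right option: -31 + 19/2 = -43/2
Cooled game: {-3/2 | -43/2}
Left option = -3/2

-3/2


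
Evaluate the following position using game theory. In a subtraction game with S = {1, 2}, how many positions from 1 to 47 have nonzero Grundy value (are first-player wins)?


Subtraction set S = {1, 2}, so G(n) = n mod 3.
G(n) = 0 when n is a multiple of 3.
Multiples of 3 in [1, 47]: 15
N-positions (nonzero Grundy) = 47 - 15 = 32

32


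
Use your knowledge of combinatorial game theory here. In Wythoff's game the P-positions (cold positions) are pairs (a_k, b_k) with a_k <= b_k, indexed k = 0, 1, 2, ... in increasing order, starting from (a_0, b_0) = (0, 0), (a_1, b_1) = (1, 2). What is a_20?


By Wythoff's theorem, a_k = floor(k * phi) and b_k = floor(k * phi^2) = a_k + k, where phi = (1 + sqrt(5))/2 is the golden ratio.
phi = (1 + sqrt(5))/2 = 1.618034
k = 20
k * phi = 20 * 1.618034 = 32.360680
a_20 = floor(k * phi) = 32

32
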